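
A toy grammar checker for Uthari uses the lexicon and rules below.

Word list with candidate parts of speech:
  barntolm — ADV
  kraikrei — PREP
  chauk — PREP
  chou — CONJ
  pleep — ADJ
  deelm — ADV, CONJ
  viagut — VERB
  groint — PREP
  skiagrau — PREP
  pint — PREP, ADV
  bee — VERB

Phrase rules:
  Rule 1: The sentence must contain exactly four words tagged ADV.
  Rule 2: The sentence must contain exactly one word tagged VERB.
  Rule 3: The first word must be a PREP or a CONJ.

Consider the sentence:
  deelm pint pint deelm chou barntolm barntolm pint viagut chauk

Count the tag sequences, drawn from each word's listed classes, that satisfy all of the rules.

6

Candidates per position — 1:deelm {ADV,CONJ}; 2:pint {PREP,ADV}; 3:pint {PREP,ADV}; 4:deelm {ADV,CONJ}; 5:chou {CONJ}; 6:barntolm {ADV}; 7:barntolm {ADV}; 8:pint {PREP,ADV}; 9:viagut {VERB}; 10:chauk {PREP}.
There are 32 candidate sequences in total.
Checking each against the rules leaves 6 sequences.
Count = 6.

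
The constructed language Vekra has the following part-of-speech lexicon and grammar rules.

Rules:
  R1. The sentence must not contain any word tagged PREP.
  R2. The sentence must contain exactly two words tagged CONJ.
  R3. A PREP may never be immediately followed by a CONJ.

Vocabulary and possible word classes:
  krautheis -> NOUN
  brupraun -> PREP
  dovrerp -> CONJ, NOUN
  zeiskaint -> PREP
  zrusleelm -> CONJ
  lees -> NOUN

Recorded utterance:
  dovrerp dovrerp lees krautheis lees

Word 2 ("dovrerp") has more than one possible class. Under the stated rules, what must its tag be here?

Candidates per position — 1:dovrerp {CONJ,NOUN}; 2:dovrerp {CONJ,NOUN}; 3:lees {NOUN}; 4:krautheis {NOUN}; 5:lees {NOUN}.
Word 1 cannot be NOUN — rule 2 would then fail for every completion. It is CONJ.
Word 2 cannot be NOUN — rule 2 would then fail for every completion. It is CONJ.
So the tagging must be: CONJ CONJ NOUN NOUN NOUN.
Rule-by-rule: rule 1 holds; rule 2 holds; rule 3 holds.

CONJ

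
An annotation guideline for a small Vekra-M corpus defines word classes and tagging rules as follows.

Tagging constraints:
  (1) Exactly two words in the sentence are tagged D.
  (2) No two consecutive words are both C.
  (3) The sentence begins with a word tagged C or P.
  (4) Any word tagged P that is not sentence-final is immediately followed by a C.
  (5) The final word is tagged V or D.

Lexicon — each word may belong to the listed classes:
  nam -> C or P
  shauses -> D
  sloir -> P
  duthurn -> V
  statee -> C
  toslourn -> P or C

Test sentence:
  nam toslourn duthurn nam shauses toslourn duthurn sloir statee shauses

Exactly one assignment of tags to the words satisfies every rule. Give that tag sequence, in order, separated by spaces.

Candidates per position — 1:nam {C,P}; 2:toslourn {P,C}; 3:duthurn {V}; 4:nam {C,P}; 5:shauses {D}; 6:toslourn {P,C}; 7:duthurn {V}; 8:sloir {P}; 9:statee {C}; 10:shauses {D}.
At position 2, choosing P makes rule 4 impossible to satisfy; hence C.
At position 4, choosing P makes rule 4 impossible to satisfy; hence C.
At position 6, choosing P makes rule 4 impossible to satisfy; hence C.
At position 1, choosing C makes rule 2 impossible to satisfy; hence P.
The only consistent sequence is: P C V C D C V P C D.
Rule-by-rule: rule 1 holds; rule 2 holds; rule 3 holds; rule 4 holds; rule 5 holds.

P C V C D C V P C D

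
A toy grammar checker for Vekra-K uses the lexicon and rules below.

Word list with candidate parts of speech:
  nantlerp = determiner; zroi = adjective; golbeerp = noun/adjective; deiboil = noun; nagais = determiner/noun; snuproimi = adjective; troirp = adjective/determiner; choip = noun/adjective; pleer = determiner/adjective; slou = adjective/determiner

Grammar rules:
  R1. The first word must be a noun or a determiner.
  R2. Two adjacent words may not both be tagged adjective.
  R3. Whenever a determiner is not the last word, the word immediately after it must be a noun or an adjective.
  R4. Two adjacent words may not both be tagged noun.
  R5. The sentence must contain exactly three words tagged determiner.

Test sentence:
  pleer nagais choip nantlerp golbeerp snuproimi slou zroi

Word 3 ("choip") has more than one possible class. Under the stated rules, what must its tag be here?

adjective

Candidates per position — 1:pleer {determiner,adjective}; 2:nagais {determiner,noun}; 3:choip {noun,adjective}; 4:nantlerp {determiner}; 5:golbeerp {noun,adjective}; 6:snuproimi {adjective}; 7:slou {adjective,determiner}; 8:zroi {adjective}.
At position 1, choosing adjective makes rule 1 impossible to satisfy; hence determiner.
At position 2, choosing determiner makes rule 3 impossible to satisfy; hence noun.
At position 3, choosing noun makes rule 4 impossible to satisfy; hence adjective.
At position 5, choosing adjective makes rule 2 impossible to satisfy; hence noun.
At position 7, choosing adjective makes rule 2 impossible to satisfy; hence determiner.
So the tagging must be: determiner noun adjective determiner noun adjective determiner adjective.
Verifying each rule — rule 1 satisfied; rule 2 satisfied; rule 3 satisfied; rule 4 satisfied; rule 5 satisfied.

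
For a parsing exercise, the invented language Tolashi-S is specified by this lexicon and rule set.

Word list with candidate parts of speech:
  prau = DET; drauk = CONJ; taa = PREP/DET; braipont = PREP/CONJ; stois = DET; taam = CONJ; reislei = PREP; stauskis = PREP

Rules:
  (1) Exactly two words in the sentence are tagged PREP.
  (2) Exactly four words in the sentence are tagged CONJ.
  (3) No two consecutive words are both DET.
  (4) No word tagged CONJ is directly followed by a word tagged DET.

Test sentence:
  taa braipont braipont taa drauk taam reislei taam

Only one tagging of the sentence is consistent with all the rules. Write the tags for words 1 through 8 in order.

DET CONJ PREP DET CONJ CONJ PREP CONJ

Candidates per position — 1:taa {PREP,DET}; 2:braipont {PREP,CONJ}; 3:braipont {PREP,CONJ}; 4:taa {PREP,DET}; 5:drauk {CONJ}; 6:taam {CONJ}; 7:reislei {PREP}; 8:taam {CONJ}.
The remaining ambiguous positions (1, 2, 3, 4) are resolved jointly — only one combination satisfies every rule.
The unique satisfying tagging is: DET CONJ PREP DET CONJ CONJ PREP CONJ.
Rule-by-rule: rule 1 ok; rule 2 ok; rule 3 ok; rule 4 ok.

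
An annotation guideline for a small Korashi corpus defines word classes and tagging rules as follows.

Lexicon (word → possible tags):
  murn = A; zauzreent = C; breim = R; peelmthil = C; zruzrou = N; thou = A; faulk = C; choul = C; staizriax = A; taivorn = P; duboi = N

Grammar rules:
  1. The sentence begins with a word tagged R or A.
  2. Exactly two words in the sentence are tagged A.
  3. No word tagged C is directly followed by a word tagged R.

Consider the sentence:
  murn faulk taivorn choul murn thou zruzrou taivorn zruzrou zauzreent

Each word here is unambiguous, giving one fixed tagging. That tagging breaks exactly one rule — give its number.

Fixed tagging: A C P C A A N P N C.
Rule check: R1 ✓, R2 ✗, R3 ✓.
Only rule 2 fails.

2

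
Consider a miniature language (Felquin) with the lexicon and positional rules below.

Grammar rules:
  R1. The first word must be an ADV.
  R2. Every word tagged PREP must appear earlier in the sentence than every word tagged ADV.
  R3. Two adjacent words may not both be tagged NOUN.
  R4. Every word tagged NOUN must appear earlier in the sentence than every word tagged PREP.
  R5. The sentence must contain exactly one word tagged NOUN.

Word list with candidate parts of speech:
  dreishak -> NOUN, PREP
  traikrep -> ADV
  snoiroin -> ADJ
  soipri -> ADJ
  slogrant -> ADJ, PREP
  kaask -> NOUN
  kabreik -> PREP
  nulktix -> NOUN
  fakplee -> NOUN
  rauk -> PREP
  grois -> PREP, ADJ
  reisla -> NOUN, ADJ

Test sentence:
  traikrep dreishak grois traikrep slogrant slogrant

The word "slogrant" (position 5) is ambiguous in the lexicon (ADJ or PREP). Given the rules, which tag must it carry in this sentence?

Candidates per position — 1:traikrep {ADV}; 2:dreishak {NOUN,PREP}; 3:grois {PREP,ADJ}; 4:traikrep {ADV}; 5:slogrant {ADJ,PREP}; 6:slogrant {ADJ,PREP}.
If word 2 were PREP, no tagging could satisfy rule 2; so word 2 is NOUN.
If word 3 were PREP, no tagging could satisfy rule 2; so word 3 is ADJ.
If word 5 were PREP, no tagging could satisfy rule 2; so word 5 is ADJ.
If word 6 were PREP, no tagging could satisfy rule 2; so word 6 is ADJ.
The unique satisfying tagging is: ADV NOUN ADJ ADV ADJ ADJ.
Verifying each rule — rule 1 ✓; rule 2 ✓; rule 3 ✓; rule 4 ✓; rule 5 ✓.

ADJ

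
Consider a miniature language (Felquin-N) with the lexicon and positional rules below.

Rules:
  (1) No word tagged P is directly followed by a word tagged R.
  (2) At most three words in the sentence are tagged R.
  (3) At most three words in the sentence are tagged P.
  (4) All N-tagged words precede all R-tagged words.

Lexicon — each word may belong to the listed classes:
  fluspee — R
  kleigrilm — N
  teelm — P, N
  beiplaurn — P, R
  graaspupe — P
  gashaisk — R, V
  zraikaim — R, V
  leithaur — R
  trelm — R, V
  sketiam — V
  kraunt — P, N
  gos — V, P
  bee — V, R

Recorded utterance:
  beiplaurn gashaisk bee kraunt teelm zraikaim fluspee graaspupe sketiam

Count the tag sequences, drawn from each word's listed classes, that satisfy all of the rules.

8

Candidates per position — 1:beiplaurn {P,R}; 2:gashaisk {R,V}; 3:bee {V,R}; 4:kraunt {P,N}; 5:teelm {P,N}; 6:zraikaim {R,V}; 7:fluspee {R}; 8:graaspupe {P}; 9:sketiam {V}.
There are 64 candidate sequences in total.
Checking each against the rules leaves 8 sequences.
Count = 8.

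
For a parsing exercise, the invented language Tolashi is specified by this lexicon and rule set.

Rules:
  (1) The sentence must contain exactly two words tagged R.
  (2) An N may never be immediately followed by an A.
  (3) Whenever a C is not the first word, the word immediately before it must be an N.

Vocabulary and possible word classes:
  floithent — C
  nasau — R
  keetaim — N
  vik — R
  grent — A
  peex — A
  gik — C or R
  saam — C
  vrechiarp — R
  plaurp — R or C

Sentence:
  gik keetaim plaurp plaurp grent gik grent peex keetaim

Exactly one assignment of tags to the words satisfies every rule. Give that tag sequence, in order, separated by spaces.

Candidates per position — 1:gik {C,R}; 2:keetaim {N}; 3:plaurp {R,C}; 4:plaurp {R,C}; 5:grent {A}; 6:gik {C,R}; 7:grent {A}; 8:peex {A}; 9:keetaim {N}.
Position 4: C is ruled out by rule 3; that leaves R.
Position 6: C is ruled out by rule 3; that leaves R.
Position 1: R is ruled out by rule 1; that leaves C.
Position 3: R is ruled out by rule 1; that leaves C.
That leaves exactly one tagging: C N C R A R A A N.
Verifying each rule — rule 1 ok; rule 2 ok; rule 3 ok.

C N C R A R A A N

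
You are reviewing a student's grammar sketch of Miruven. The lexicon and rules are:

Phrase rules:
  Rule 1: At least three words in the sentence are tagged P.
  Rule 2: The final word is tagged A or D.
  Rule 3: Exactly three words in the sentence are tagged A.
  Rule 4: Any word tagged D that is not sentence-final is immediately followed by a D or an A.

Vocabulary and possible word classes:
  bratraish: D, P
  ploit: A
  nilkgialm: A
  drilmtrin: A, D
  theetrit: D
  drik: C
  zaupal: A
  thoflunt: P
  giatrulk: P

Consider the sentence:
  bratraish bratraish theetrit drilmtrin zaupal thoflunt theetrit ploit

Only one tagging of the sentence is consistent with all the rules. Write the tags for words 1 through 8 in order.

Candidates per position — 1:bratraish {D,P}; 2:bratraish {D,P}; 3:theetrit {D}; 4:drilmtrin {A,D}; 5:zaupal {A}; 6:thoflunt {P}; 7:theetrit {D}; 8:ploit {A}.
Word 1 cannot be D — rule 1 would then fail for every completion. It is P.
Word 2 cannot be D — rule 1 would then fail for every completion. It is P.
Word 4 cannot be D — rule 3 would then fail for every completion. It is A.
That leaves exactly one tagging: P P D A A P D A.
Verifying each rule — rule 1 holds; rule 2 holds; rule 3 holds; rule 4 holds.

P P D A A P D A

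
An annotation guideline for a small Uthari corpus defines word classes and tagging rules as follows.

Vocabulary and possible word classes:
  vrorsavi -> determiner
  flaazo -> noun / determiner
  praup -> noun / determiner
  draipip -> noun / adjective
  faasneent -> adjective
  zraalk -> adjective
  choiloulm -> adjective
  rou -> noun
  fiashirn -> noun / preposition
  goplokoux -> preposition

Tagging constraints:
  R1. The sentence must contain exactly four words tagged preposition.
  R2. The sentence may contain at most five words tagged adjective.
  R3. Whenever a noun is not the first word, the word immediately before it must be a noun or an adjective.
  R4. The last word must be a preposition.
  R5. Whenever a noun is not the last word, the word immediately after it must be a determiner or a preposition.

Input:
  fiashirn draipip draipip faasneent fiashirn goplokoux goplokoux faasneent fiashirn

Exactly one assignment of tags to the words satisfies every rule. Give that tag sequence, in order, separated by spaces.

preposition adjective adjective adjective noun preposition preposition adjective preposition

Candidates per position — 1:fiashirn {noun,preposition}; 2:draipip {noun,adjective}; 3:draipip {noun,adjective}; 4:faasneent {adjective}; 5:fiashirn {noun,preposition}; 6:goplokoux {preposition}; 7:goplokoux {preposition}; 8:faasneent {adjective}; 9:fiashirn {noun,preposition}.
At position 1, choosing noun makes rule 5 impossible to satisfy; hence preposition.
At position 2, choosing noun makes rule 3 impossible to satisfy; hence adjective.
At position 3, choosing noun makes rule 5 impossible to satisfy; hence adjective.
At position 9, choosing noun makes rule 4 impossible to satisfy; hence preposition.
At position 5, choosing preposition makes rule 1 impossible to satisfy; hence noun.
So the tagging must be: preposition adjective adjective adjective noun preposition preposition adjective preposition.
Rule-by-rule: rule 1 satisfied; rule 2 satisfied; rule 3 satisfied; rule 4 satisfied; rule 5 satisfied.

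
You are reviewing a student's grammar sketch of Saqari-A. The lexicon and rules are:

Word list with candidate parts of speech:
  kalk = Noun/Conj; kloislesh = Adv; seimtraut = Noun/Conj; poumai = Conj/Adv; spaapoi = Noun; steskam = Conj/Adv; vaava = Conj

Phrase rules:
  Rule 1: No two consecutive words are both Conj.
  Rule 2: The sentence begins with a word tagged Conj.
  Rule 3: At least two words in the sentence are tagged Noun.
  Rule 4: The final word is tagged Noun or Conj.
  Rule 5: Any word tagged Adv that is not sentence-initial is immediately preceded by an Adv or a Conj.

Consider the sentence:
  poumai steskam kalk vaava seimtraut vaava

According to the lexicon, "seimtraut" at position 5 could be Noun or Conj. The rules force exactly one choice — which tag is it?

Noun

Candidates per position — 1:poumai {Conj,Adv}; 2:steskam {Conj,Adv}; 3:kalk {Noun,Conj}; 4:vaava {Conj}; 5:seimtraut {Noun,Conj}; 6:vaava {Conj}.
Word 1 cannot be Adv — rule 2 would then fail for every completion. It is Conj.
Word 2 cannot be Conj — rule 1 would then fail for every completion. It is Adv.
Word 3 cannot be Conj — rule 1 would then fail for every completion. It is Noun.
Word 5 cannot be Conj — rule 1 would then fail for every completion. It is Noun.
That leaves exactly one tagging: Conj Adv Noun Conj Noun Conj.
Verifying each rule — rule 1 ✓; rule 2 ✓; rule 3 ✓; rule 4 ✓; rule 5 ✓.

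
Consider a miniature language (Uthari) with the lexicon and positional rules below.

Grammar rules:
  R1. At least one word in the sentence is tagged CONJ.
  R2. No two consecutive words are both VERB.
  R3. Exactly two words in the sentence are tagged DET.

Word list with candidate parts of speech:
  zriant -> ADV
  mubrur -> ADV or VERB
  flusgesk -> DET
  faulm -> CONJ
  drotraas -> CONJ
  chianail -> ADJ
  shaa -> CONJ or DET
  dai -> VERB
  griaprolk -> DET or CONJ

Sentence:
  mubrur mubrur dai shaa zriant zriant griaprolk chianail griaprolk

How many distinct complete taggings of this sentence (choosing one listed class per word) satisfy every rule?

6

Candidates per position — 1:mubrur {ADV,VERB}; 2:mubrur {ADV,VERB}; 3:dai {VERB}; 4:shaa {CONJ,DET}; 5:zriant {ADV}; 6:zriant {ADV}; 7:griaprolk {DET,CONJ}; 8:chianail {ADJ}; 9:griaprolk {DET,CONJ}.
There are 32 candidate sequences in total.
Checking each against the rules leaves 6 sequences.
Count = 6.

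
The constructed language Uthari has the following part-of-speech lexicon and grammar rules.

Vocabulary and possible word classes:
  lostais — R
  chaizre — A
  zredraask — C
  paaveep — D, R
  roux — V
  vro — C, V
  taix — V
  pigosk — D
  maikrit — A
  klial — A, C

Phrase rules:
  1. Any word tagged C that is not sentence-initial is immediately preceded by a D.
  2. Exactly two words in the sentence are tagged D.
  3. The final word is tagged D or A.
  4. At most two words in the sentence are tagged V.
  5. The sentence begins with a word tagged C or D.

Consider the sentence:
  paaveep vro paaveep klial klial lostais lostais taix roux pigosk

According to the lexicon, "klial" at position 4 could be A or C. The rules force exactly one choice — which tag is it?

Candidates per position — 1:paaveep {D,R}; 2:vro {C,V}; 3:paaveep {D,R}; 4:klial {A,C}; 5:klial {A,C}; 6:lostais {R}; 7:lostais {R}; 8:taix {V}; 9:roux {V}; 10:pigosk {D}.
Position 1: tagging it R would leave rule 5 unsatisfiable, so it must be D.
Position 2: tagging it V would leave rule 4 unsatisfiable, so it must be C.
Position 3: tagging it D would leave rule 2 unsatisfiable, so it must be R.
Position 4: tagging it C would leave rule 1 unsatisfiable, so it must be A.
Position 5: tagging it C would leave rule 1 unsatisfiable, so it must be A.
The only consistent sequence is: D C R A A R R V V D.
Rule-by-rule: rule 1 satisfied; rule 2 satisfied; rule 3 satisfied; rule 4 satisfied; rule 5 satisfied.

A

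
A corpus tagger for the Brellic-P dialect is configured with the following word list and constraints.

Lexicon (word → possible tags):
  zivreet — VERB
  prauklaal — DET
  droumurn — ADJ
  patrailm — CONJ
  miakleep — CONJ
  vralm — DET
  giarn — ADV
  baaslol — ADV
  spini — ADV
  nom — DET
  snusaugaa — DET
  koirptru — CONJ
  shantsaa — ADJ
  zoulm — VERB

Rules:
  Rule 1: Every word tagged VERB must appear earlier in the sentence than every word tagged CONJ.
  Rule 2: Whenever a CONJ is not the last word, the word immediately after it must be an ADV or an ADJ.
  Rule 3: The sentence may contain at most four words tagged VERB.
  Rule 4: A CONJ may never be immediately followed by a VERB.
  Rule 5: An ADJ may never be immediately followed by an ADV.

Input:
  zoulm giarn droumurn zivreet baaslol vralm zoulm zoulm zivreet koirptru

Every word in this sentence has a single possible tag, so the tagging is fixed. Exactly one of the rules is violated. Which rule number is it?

3

Fixed tagging: VERB ADV ADJ VERB ADV DET VERB VERB VERB CONJ.
Applying the rules: R1 ✓, R2 ✓, R3 ✗, R4 ✓, R5 ✓.
Only rule 3 fails.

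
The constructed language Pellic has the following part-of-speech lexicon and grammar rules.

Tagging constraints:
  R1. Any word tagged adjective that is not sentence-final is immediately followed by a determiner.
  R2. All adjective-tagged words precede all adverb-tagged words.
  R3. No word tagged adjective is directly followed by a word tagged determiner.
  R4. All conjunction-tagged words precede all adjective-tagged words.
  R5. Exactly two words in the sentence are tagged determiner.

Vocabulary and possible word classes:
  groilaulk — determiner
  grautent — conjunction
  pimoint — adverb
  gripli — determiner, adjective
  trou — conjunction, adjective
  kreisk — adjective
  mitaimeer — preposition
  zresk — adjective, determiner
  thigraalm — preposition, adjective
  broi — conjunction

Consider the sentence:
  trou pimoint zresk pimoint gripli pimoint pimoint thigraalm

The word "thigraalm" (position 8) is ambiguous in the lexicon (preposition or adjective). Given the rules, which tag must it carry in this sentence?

preposition

Candidates per position — 1:trou {conjunction,adjective}; 2:pimoint {adverb}; 3:zresk {adjective,determiner}; 4:pimoint {adverb}; 5:gripli {determiner,adjective}; 6:pimoint {adverb}; 7:pimoint {adverb}; 8:thigraalm {preposition,adjective}.
Position 1: adjective is ruled out by rule 1; that leaves conjunction.
Position 3: adjective is ruled out by rule 1; that leaves determiner.
Position 5: adjective is ruled out by rule 1; that leaves determiner.
Position 8: adjective is ruled out by rule 2; that leaves preposition.
The only consistent sequence is: conjunction adverb determiner adverb determiner adverb adverb preposition.
Check: rule 1 ✓; rule 2 ✓; rule 3 ✓; rule 4 ✓; rule 5 ✓.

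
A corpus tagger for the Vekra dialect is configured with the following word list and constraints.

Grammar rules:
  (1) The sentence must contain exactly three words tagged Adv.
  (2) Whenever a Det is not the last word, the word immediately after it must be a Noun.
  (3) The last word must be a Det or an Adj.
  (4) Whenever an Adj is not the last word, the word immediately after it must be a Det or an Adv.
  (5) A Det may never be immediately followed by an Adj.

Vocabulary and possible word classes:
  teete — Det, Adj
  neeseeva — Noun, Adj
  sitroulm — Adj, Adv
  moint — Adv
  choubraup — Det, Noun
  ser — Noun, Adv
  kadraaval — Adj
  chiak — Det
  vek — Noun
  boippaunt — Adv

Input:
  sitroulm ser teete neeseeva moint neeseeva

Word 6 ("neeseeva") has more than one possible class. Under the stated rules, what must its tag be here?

Adj

Candidates per position — 1:sitroulm {Adj,Adv}; 2:ser {Noun,Adv}; 3:teete {Det,Adj}; 4:neeseeva {Noun,Adj}; 5:moint {Adv}; 6:neeseeva {Noun,Adj}.
Position 1: Adj is ruled out by rule 1; that leaves Adv.
Position 2: Noun is ruled out by rule 1; that leaves Adv.
Position 3: Adj is ruled out by rule 4; that leaves Det.
Position 4: Adj is ruled out by rule 2; that leaves Noun.
Position 6: Noun is ruled out by rule 3; that leaves Adj.
The only consistent sequence is: Adv Adv Det Noun Adv Adj.
Verifying each rule — rule 1 ok; rule 2 ok; rule 3 ok; rule 4 ok; rule 5 ok.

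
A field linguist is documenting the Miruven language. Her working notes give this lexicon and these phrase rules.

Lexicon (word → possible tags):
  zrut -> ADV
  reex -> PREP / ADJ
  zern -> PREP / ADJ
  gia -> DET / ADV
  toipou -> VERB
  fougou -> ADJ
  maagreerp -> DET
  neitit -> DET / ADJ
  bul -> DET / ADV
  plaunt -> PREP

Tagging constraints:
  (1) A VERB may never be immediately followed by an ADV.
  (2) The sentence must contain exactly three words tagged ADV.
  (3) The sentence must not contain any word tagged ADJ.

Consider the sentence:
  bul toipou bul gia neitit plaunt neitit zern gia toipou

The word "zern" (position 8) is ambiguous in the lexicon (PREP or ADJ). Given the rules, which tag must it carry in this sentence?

Candidates per position — 1:bul {DET,ADV}; 2:toipou {VERB}; 3:bul {DET,ADV}; 4:gia {DET,ADV}; 5:neitit {DET,ADJ}; 6:plaunt {PREP}; 7:neitit {DET,ADJ}; 8:zern {PREP,ADJ}; 9:gia {DET,ADV}; 10:toipou {VERB}.
Position 3: tagging it ADV would leave rule 1 unsatisfiable, so it must be DET.
Position 4: tagging it DET would leave rule 2 unsatisfiable, so it must be ADV.
Position 5: tagging it ADJ would leave rule 3 unsatisfiable, so it must be DET.
Position 7: tagging it ADJ would leave rule 3 unsatisfiable, so it must be DET.
Position 8: tagging it ADJ would leave rule 3 unsatisfiable, so it must be PREP.
Position 9: tagging it DET would leave rule 2 unsatisfiable, so it must be ADV.
Position 1: tagging it DET would leave rule 2 unsatisfiable, so it must be ADV.
That leaves exactly one tagging: ADV VERB DET ADV DET PREP DET PREP ADV VERB.
Checking: rule 1 ✓; rule 2 ✓; rule 3 ✓.

PREP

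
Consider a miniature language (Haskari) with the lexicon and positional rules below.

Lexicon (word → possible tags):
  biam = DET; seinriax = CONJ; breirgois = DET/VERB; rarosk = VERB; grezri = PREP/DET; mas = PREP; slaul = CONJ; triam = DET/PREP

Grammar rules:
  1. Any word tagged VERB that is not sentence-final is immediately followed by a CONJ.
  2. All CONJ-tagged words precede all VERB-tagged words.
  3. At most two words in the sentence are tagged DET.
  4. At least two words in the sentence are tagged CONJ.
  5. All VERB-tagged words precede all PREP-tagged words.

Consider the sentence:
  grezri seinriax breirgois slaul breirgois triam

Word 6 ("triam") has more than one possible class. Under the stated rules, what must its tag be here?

PREP

Candidates per position — 1:grezri {PREP,DET}; 2:seinriax {CONJ}; 3:breirgois {DET,VERB}; 4:slaul {CONJ}; 5:breirgois {DET,VERB}; 6:triam {DET,PREP}.
Position 3: tagging it VERB would leave rule 2 unsatisfiable, so it must be DET.
Position 5: tagging it VERB would leave rule 1 unsatisfiable, so it must be DET.
Position 6: tagging it DET would leave rule 3 unsatisfiable, so it must be PREP.
Position 1: tagging it DET would leave rule 3 unsatisfiable, so it must be PREP.
So the tagging must be: PREP CONJ DET CONJ DET PREP.
Checking: rule 1 ✓; rule 2 ✓; rule 3 ✓; rule 4 ✓; rule 5 ✓.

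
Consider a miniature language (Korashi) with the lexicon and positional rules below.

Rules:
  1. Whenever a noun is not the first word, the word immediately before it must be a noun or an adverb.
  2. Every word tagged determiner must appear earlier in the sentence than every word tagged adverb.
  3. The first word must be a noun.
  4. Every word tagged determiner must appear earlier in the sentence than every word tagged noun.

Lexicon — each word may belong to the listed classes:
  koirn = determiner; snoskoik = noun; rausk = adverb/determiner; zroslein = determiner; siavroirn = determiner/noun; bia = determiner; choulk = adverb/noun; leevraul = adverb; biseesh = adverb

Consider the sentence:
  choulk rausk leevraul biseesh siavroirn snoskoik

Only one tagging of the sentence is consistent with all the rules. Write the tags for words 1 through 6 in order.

noun adverb adverb adverb noun noun

Candidates per position — 1:choulk {adverb,noun}; 2:rausk {adverb,determiner}; 3:leevraul {adverb}; 4:biseesh {adverb}; 5:siavroirn {determiner,noun}; 6:snoskoik {noun}.
At position 1, choosing adverb makes rule 3 impossible to satisfy; hence noun.
At position 2, choosing determiner makes rule 4 impossible to satisfy; hence adverb.
At position 5, choosing determiner makes rule 1 impossible to satisfy; hence noun.
That leaves exactly one tagging: noun adverb adverb adverb noun noun.
Checking: rule 1 ok; rule 2 ok; rule 3 ok; rule 4 ok.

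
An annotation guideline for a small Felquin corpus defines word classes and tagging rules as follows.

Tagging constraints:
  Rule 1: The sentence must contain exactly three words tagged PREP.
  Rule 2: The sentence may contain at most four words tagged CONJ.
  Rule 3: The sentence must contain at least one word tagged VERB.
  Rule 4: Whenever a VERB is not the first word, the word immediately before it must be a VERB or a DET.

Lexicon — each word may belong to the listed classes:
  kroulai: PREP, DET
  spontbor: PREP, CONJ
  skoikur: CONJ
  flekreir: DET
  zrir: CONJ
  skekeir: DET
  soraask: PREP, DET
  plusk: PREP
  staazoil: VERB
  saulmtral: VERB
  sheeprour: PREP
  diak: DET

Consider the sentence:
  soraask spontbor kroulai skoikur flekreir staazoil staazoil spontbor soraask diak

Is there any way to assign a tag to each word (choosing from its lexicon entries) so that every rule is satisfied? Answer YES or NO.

YES

Candidates per position — 1:soraask {PREP,DET}; 2:spontbor {PREP,CONJ}; 3:kroulai {PREP,DET}; 4:skoikur {CONJ}; 5:flekreir {DET}; 6:staazoil {VERB}; 7:staazoil {VERB}; 8:spontbor {PREP,CONJ}; 9:soraask {PREP,DET}; 10:diak {DET}.
One satisfying assignment: PREP PREP DET CONJ DET VERB VERB CONJ PREP DET.
Checking: rule 1 holds; rule 2 holds; rule 3 holds; rule 4 holds.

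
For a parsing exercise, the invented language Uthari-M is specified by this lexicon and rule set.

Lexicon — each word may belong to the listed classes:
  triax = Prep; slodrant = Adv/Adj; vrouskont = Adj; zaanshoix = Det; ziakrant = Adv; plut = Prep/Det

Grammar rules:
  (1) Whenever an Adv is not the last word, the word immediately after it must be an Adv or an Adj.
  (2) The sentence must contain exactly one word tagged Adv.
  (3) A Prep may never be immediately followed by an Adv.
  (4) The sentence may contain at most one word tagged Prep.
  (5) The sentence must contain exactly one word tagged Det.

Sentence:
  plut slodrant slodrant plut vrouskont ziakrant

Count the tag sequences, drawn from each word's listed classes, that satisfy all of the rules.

Candidates per position — 1:plut {Prep,Det}; 2:slodrant {Adv,Adj}; 3:slodrant {Adv,Adj}; 4:plut {Prep,Det}; 5:vrouskont {Adj}; 6:ziakrant {Adv}.
There are 16 candidate sequences in total.
The sequences that satisfy every rule: Prep Adj Adj Det Adj Adv; Det Adj Adj Prep Adj Adv.
Count = 2.

2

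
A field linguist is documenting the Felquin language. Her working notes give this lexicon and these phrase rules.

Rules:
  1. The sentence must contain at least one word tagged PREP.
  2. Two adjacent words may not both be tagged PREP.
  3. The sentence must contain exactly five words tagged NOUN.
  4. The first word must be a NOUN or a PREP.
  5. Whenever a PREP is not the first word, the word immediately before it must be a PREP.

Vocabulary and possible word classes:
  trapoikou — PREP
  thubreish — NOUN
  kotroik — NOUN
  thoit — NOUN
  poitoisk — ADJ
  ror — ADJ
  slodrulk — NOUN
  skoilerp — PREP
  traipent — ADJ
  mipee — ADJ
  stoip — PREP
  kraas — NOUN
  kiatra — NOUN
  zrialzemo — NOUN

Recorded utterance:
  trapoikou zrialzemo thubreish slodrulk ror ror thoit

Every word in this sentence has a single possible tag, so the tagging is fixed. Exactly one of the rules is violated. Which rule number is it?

Fixed tagging: PREP NOUN NOUN NOUN ADJ ADJ NOUN.
Checking each rule: R1 pass, R2 pass, R3 fail, R4 pass, R5 pass.
Only rule 3 fails.

3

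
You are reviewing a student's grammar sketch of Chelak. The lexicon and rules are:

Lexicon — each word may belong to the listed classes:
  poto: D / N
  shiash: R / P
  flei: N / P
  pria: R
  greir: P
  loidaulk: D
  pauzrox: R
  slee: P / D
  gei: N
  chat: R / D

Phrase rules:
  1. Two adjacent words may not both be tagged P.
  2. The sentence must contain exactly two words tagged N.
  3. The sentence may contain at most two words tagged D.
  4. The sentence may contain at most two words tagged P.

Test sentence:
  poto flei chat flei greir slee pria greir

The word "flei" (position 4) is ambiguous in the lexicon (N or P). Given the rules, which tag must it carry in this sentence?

Candidates per position — 1:poto {D,N}; 2:flei {N,P}; 3:chat {R,D}; 4:flei {N,P}; 5:greir {P}; 6:slee {P,D}; 7:pria {R}; 8:greir {P}.
Position 2: tagging it P would leave rule 4 unsatisfiable, so it must be N.
Position 4: tagging it P would leave rule 1 unsatisfiable, so it must be N.
Position 6: tagging it P would leave rule 1 unsatisfiable, so it must be D.
Position 1: tagging it N would leave rule 2 unsatisfiable, so it must be D.
Position 3: tagging it D would leave rule 3 unsatisfiable, so it must be R.
The only consistent sequence is: D N R N P D R P.
Verifying each rule — rule 1 ok; rule 2 ok; rule 3 ok; rule 4 ok.

N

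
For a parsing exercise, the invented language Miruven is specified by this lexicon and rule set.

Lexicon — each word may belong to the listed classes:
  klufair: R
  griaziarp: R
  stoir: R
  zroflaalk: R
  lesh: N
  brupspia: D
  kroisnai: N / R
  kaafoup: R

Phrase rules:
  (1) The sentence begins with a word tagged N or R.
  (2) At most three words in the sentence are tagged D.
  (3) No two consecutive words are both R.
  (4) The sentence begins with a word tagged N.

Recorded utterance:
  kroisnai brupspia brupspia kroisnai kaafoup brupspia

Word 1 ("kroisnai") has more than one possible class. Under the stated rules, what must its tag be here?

Candidates per position — 1:kroisnai {N,R}; 2:brupspia {D}; 3:brupspia {D}; 4:kroisnai {N,R}; 5:kaafoup {R}; 6:brupspia {D}.
At position 1, choosing R makes rule 4 impossible to satisfy; hence N.
At position 4, choosing R makes rule 3 impossible to satisfy; hence N.
The unique satisfying tagging is: N D D N R D.
Checking: rule 1 satisfied; rule 2 satisfied; rule 3 satisfied; rule 4 satisfied.

N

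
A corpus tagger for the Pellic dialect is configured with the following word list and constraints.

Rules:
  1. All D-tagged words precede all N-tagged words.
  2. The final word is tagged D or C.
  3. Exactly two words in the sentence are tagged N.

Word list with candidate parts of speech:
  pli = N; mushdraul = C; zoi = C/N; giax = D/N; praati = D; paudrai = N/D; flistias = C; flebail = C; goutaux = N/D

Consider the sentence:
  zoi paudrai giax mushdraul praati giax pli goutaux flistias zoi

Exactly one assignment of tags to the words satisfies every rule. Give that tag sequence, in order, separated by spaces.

Candidates per position — 1:zoi {C,N}; 2:paudrai {N,D}; 3:giax {D,N}; 4:mushdraul {C}; 5:praati {D}; 6:giax {D,N}; 7:pli {N}; 8:goutaux {N,D}; 9:flistias {C}; 10:zoi {C,N}.
Position 1: N is ruled out by rule 1; that leaves C.
Position 2: N is ruled out by rule 1; that leaves D.
Position 3: N is ruled out by rule 1; that leaves D.
Position 8: D is ruled out by rule 1; that leaves N.
Position 10: N is ruled out by rule 2; that leaves C.
Position 6: N is ruled out by rule 3; that leaves D.
The unique satisfying tagging is: C D D C D D N N C C.
Rule-by-rule: rule 1 satisfied; rule 2 satisfied; rule 3 satisfied.

C D D C D D N N C C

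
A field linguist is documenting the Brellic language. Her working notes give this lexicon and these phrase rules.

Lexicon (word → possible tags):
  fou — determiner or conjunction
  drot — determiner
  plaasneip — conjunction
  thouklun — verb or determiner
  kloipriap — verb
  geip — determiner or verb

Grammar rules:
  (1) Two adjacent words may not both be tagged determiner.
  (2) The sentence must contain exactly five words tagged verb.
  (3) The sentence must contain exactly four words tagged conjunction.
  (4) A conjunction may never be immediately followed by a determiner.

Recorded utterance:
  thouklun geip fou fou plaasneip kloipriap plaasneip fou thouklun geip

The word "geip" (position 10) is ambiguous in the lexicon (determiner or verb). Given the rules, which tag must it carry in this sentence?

Candidates per position — 1:thouklun {verb,determiner}; 2:geip {determiner,verb}; 3:fou {determiner,conjunction}; 4:fou {determiner,conjunction}; 5:plaasneip {conjunction}; 6:kloipriap {verb}; 7:plaasneip {conjunction}; 8:fou {determiner,conjunction}; 9:thouklun {verb,determiner}; 10:geip {determiner,verb}.
Position 1: determiner is ruled out by rule 2; that leaves verb.
Position 2: determiner is ruled out by rule 2; that leaves verb.
Position 8: determiner is ruled out by rule 4; that leaves conjunction.
Position 9: determiner is ruled out by rule 2; that leaves verb.
Position 10: determiner is ruled out by rule 2; that leaves verb.
The remaining ambiguous positions (3, 4) are resolved jointly — only one combination satisfies every rule.
The only consistent sequence is: verb verb determiner conjunction conjunction verb conjunction conjunction verb verb.
Checking: rule 1 holds; rule 2 holds; rule 3 holds; rule 4 holds.

verb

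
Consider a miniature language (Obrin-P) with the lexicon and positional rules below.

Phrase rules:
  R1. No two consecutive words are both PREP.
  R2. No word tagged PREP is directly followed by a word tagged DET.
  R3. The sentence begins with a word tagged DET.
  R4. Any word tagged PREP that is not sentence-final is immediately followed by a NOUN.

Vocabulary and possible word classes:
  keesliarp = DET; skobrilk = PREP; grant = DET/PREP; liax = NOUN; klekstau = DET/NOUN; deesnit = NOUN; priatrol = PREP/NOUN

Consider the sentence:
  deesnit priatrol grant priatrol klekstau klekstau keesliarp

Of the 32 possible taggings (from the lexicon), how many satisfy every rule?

Candidates per position — 1:deesnit {NOUN}; 2:priatrol {PREP,NOUN}; 3:grant {DET,PREP}; 4:priatrol {PREP,NOUN}; 5:klekstau {DET,NOUN}; 6:klekstau {DET,NOUN}; 7:keesliarp {DET}.
There are 32 candidate sequences in total.
Rule 3 cannot be satisfied by any choice of tags from the lexicon.
So there is no consistent tagging.
Count = 0.

0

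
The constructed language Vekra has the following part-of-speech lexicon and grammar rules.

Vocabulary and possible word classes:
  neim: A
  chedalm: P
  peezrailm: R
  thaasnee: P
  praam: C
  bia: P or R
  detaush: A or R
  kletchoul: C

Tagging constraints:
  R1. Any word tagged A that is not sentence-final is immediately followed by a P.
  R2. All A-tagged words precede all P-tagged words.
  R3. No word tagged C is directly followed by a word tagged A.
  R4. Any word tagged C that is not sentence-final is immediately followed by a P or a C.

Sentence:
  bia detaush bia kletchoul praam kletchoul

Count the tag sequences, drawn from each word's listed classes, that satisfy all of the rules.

5

Candidates per position — 1:bia {P,R}; 2:detaush {A,R}; 3:bia {P,R}; 4:kletchoul {C}; 5:praam {C}; 6:kletchoul {C}.
There are 8 candidate sequences in total.
The sequences that satisfy every rule: P R P C C C; P R R C C C; R A P C C C; R R P C C C; R R R C C C.
Count = 5.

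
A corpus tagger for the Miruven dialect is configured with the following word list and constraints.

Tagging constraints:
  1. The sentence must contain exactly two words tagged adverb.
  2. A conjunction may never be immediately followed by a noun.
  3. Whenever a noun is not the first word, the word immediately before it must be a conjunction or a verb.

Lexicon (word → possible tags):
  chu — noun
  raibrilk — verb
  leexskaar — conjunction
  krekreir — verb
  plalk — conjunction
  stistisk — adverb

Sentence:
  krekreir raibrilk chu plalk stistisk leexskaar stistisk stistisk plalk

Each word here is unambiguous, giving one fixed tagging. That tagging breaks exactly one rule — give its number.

Fixed tagging: verb verb noun conjunction adverb conjunction adverb adverb conjunction.
Checking each rule: R1 fails, R2 ok, R3 ok.
Only rule 1 fails.

1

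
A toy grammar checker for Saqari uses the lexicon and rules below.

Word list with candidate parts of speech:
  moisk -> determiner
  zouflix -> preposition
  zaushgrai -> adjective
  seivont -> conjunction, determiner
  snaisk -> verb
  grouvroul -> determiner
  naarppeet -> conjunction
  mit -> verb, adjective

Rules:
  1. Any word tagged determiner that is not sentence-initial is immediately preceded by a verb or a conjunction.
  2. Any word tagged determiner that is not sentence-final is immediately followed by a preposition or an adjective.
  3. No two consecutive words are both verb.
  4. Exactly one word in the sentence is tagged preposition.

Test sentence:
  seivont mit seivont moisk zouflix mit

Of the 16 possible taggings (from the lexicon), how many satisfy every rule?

Candidates per position — 1:seivont {conjunction,determiner}; 2:mit {verb,adjective}; 3:seivont {conjunction,determiner}; 4:moisk {determiner}; 5:zouflix {preposition}; 6:mit {verb,adjective}.
There are 16 candidate sequences in total.
Checking each against the rules leaves 6 sequences.
Count = 6.

6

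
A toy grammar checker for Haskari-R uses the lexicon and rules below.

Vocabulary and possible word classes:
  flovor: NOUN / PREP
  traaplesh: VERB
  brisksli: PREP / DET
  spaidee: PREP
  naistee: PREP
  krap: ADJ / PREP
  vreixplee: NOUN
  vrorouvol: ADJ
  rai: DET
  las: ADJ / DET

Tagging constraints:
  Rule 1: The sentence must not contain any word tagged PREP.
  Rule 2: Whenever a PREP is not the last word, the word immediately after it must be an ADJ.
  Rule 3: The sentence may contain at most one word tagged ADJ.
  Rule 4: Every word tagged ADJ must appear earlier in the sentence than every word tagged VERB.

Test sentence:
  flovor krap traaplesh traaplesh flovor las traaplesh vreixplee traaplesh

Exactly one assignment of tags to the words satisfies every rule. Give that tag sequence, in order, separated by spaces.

NOUN ADJ VERB VERB NOUN DET VERB NOUN VERB

Candidates per position — 1:flovor {NOUN,PREP}; 2:krap {ADJ,PREP}; 3:traaplesh {VERB}; 4:traaplesh {VERB}; 5:flovor {NOUN,PREP}; 6:las {ADJ,DET}; 7:traaplesh {VERB}; 8:vreixplee {NOUN}; 9:traaplesh {VERB}.
Word 1 cannot be PREP — rule 1 would then fail for every completion. It is NOUN.
Word 2 cannot be PREP — rule 1 would then fail for every completion. It is ADJ.
Word 5 cannot be PREP — rule 1 would then fail for every completion. It is NOUN.
Word 6 cannot be ADJ — rule 3 would then fail for every completion. It is DET.
The only consistent sequence is: NOUN ADJ VERB VERB NOUN DET VERB NOUN VERB.
Verifying each rule — rule 1 ✓; rule 2 ✓; rule 3 ✓; rule 4 ✓.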